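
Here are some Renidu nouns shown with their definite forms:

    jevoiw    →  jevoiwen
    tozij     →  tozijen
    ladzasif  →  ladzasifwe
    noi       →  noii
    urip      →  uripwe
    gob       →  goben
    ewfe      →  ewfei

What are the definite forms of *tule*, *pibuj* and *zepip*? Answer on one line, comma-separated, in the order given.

tulei, pibujen, zepipwe

The suffix is conditioned by the final sound: -we when the stem ends in a voiceless consonant (*ladzasif*, *urip*); -en when the stem ends in a voiced consonant (*jevoiw*, *tozij*, *gob*); -i when the stem ends in a vowel (*noi*, *ewfe*).
Since the final sound of *tule* is /e/ (a vowel), it takes -i, giving *tulei*.
The final sound of *pibuj* is /j/, which is a voiced consonant, so the suffix is -en, giving *pibujen*.
*zepip*: final sound = /p/, a voiceless consonant → -we → *zepipwe*.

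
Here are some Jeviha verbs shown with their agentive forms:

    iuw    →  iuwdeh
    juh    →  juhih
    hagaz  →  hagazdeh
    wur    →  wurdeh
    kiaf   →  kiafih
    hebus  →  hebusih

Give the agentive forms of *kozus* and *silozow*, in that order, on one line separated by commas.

The suffix is conditioned by the final consonant: -ih when the stem ends in a voiceless consonant (*juh*, *kiaf*, *hebus*); -deh when the stem ends in a voiced consonant (*iuw*, *hagaz*, *wur*).
*kozus*: final consonant = /s/, voiceless → -ih → *kozusih*.
Since the final consonant of *silozow* is /w/ (voiced), it takes -deh, giving *silozowdeh*.

kozusih, silozowdeh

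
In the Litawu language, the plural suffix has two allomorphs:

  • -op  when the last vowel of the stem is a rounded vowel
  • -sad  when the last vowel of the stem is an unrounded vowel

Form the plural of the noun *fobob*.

fobobop

*fobob* — last vowel /o/ (a rounded vowel) → -op → *fobobop*.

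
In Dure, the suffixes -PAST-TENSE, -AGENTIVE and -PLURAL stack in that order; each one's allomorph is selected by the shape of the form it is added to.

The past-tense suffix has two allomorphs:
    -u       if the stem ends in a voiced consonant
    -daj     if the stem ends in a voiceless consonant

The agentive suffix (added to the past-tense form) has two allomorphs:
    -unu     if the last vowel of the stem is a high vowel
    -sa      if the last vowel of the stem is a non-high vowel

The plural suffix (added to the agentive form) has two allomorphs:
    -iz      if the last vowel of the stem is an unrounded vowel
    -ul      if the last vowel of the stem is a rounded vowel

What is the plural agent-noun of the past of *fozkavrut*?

fozkavrutdajsaiz

Since the final consonant of *fozkavrut* is /t/ (voiceless), it takes -daj, giving *fozkavrutdaj*.
The past-tense form *fozkavrutdaj*: last vowel = /a/, a non-high vowel → -sa → *fozkavrutdajsa*.
The last vowel of the agentive form *fozkavrutdajsa* is /a/, which is an unrounded vowel, so the plural suffix is -iz, giving *fozkavrutdajsaiz*.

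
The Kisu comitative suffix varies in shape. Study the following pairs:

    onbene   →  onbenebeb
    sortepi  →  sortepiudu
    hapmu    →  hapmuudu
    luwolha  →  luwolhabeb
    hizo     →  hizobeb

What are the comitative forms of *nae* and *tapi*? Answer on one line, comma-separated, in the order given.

naebeb, tapiudu

The suffix is conditioned by the last vowel: -udu when the last vowel of the stem is a high vowel (*sortepi*, *hapmu*); -beb when the last vowel of the stem is a non-high vowel (*onbene*, *luwolha*, *hizo*).
*nae* — last vowel /e/ (a non-high vowel) → -beb → *naebeb*.
*tapi*: last vowel = /i/, a high vowel → -udu → *tapiudu*.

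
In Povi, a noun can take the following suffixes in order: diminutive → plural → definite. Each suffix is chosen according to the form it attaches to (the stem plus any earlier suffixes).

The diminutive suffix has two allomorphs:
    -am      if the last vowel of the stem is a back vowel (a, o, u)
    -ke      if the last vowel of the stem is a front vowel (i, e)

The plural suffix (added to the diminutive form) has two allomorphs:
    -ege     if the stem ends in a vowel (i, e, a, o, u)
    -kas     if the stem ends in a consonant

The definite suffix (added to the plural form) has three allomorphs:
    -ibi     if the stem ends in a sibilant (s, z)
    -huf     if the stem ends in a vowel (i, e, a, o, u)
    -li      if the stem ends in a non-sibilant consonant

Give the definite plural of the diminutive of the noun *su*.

suamkasibi

The last vowel of *su* is /u/, which is a back vowel, so the diminutive suffix is -am, giving *suam*.
The diminutive form *suam* — final sound /m/ (a consonant) → -kas → *suamkas*.
Since the final sound of the plural form *suamkas* is /s/ (a sibilant), it takes -ibi, giving *suamkasibi*.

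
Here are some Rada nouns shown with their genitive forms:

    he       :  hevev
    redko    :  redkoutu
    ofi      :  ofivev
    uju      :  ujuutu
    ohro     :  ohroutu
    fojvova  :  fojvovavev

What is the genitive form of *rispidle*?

rispidlevev

The pattern is rounding harmony: -utu when the last vowel of the stem is a rounded vowel (*redko*, *uju*, *ohro*); -vev when the last vowel of the stem is an unrounded vowel (*he*, *ofi*, *fojvova*).
The last vowel of *rispidle* is /e/, which is an unrounded vowel, so the suffix is -vev, giving *rispidlevev*.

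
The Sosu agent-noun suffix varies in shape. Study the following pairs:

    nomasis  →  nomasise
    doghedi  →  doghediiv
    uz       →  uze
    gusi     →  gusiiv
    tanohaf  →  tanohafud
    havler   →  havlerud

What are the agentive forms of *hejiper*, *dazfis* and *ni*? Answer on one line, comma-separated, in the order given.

The pattern is sibilance of the final sound: -e when the stem ends in a sibilant (*nomasis*, *uz*); -ud when the stem ends in a non-sibilant consonant (*tanohaf*, *havler*); -iv when the stem ends in a vowel (*doghedi*, *gusi*).
Since the final sound of *hejiper* is /r/ (a non-sibilant consonant), it takes -ud, giving *hejiperud*.
The final sound of *dazfis* is /s/, which is a sibilant, so the suffix is -e, giving *dazfise*.
The final sound of *ni* is /i/, which is a vowel, so the suffix is -iv, giving *niiv*.

hejiperud, dazfise, niiv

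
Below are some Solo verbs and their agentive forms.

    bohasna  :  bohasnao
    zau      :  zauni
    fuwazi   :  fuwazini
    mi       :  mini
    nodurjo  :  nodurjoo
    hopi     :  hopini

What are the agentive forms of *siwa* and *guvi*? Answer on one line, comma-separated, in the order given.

The alternation tracks the last vowel of the stem — -ni when the last vowel of the stem is a high vowel (*zau*, *fuwazi*, *mi*, *hopi*); -o when the last vowel of the stem is a non-high vowel (*bohasna*, *nodurjo*).
*siwa*: last vowel = /a/, a non-high vowel → -o → *siwao*.
*guvi*: last vowel = /i/, a high vowel → -ni → *guvini*.

siwao, guvini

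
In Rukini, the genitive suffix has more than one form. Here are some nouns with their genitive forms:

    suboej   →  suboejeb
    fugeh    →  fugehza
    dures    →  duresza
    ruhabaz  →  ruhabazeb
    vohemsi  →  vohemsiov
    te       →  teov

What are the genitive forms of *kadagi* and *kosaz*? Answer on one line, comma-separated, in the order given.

kadagiov, kosazeb

The suffix is conditioned by the final sound: -za when the stem ends in a voiceless consonant (*fugeh*, *dures*); -eb when the stem ends in a voiced consonant (*suboej*, *ruhabaz*); -ov when the stem ends in a vowel (*vohemsi*, *te*).
The final sound of *kadagi* is /i/, which is a vowel, so the suffix is -ov, giving *kadagiov*.
Since the final sound of *kosaz* is /z/ (a voiced consonant), it takes -eb, giving *kosazeb*.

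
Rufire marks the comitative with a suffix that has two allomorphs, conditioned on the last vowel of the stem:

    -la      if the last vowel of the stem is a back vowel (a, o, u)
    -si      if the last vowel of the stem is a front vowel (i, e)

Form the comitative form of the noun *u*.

*u* — last vowel /u/ (a back vowel) → -la → *ula*.

ula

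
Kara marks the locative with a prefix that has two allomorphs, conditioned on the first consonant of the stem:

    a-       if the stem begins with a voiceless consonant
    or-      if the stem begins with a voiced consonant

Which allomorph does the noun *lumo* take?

*lumo* — first consonant /l/ (voiced) → or-.

or-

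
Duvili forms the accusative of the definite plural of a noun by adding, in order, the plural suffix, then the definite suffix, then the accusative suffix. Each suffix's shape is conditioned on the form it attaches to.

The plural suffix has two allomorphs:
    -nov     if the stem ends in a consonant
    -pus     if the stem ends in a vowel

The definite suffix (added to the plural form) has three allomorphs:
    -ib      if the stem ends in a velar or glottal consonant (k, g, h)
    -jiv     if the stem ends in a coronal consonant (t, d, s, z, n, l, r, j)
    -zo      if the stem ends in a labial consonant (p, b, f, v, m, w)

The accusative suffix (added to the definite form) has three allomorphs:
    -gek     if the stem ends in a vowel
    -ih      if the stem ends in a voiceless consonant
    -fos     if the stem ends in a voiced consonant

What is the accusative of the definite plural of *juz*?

The final sound of *juz* is /z/, which is a consonant, so the plural suffix is -nov, giving *juznov*.
The plural form *juznov*: final consonant = /v/, labial → -zo → *juznovzo*.
The final sound of the definite form *juznovzo* is /o/, which is a vowel, so the accusative suffix is -gek, giving *juznovzogek*.

juznovzogek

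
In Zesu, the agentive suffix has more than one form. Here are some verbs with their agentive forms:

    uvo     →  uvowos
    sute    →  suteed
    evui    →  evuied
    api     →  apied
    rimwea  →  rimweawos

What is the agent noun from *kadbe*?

The alternation tracks the last vowel of the stem — -ed when the last vowel of the stem is a front vowel (*sute*, *evui*, *api*); -wos when the last vowel of the stem is a back vowel (*uvo*, *rimwea*).
The last vowel of *kadbe* is /e/, which is a front vowel, so the suffix is -ed, giving *kadbeed*.

kadbeed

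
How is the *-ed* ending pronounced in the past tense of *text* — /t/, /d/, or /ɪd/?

The stem *text* ends in /t/ or /d/.
The -ed suffix is realized as /ɪd/ after /t, d/; as /t/ after other voiceless consonants; and as /d/ after other voiced sounds.
So -ed on *text* is pronounced /ɪd/.

/ɪd/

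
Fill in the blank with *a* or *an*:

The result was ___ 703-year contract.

a

The indefinite article is chosen by the initial *sound* of the following word, not its spelling.
The number *703* is spoken "seven hundred …", beginning with /ˈsɛvən/ — a consonant sound.
So the article is *a*: The result was a 703-year contract.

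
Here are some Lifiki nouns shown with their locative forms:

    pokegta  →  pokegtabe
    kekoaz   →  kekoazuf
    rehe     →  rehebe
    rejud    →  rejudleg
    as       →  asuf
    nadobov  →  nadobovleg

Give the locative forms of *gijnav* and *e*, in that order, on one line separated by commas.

The pattern is sibilance of the final sound: -uf when the stem ends in a sibilant (*kekoaz*, *as*); -leg when the stem ends in a non-sibilant consonant (*rejud*, *nadobov*); -be when the stem ends in a vowel (*pokegta*, *rehe*).
*gijnav*: final sound = /v/, a non-sibilant consonant → -leg → *gijnavleg*.
Since the final sound of *e* is /e/ (a vowel), it takes -be, giving *ebe*.

gijnavleg, ebe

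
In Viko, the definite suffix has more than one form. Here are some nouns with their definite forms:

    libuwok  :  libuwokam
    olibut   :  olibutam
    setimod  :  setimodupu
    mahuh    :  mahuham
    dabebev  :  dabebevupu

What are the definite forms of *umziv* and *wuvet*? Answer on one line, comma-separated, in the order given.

umzivupu, wuvetam

The alternation tracks the final consonant of the stem — -am when the stem ends in a voiceless consonant (*libuwok*, *olibut*, *mahuh*); -upu when the stem ends in a voiced consonant (*setimod*, *dabebev*).
*umziv*: final consonant = /v/, voiced → -upu → *umzivupu*.
*wuvet* — final consonant /t/ (voiceless) → -am → *wuvetam*.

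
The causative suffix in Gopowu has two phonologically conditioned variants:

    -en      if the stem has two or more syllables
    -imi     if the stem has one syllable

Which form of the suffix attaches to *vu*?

-imi

*vu* has one syllable, so the suffix is -imi.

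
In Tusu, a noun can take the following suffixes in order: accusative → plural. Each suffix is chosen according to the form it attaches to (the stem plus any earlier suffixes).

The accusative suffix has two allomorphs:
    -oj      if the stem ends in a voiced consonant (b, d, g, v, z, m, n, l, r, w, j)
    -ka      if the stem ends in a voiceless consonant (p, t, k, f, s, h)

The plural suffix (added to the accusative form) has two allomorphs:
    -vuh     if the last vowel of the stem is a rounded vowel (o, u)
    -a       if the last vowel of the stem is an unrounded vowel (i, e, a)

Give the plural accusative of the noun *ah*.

*ah* — final consonant /h/ (voiceless) → -ka → *ahka*.
Since the last vowel of the accusative form *ahka* is /a/ (an unrounded vowel), it takes -a, giving *ahkaa*.

ahkaa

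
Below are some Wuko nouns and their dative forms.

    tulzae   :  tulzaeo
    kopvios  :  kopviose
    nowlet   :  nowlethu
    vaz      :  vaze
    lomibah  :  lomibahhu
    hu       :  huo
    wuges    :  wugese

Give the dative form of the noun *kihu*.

The pattern is sibilance of the final sound: -e when the stem ends in a sibilant (*kopvios*, *vaz*, *wuges*); -hu when the stem ends in a non-sibilant consonant (*nowlet*, *lomibah*); -o when the stem ends in a vowel (*tulzae*, *hu*).
*kihu* — final sound /u/ (a vowel) → -o → *kihuo*.

kihuo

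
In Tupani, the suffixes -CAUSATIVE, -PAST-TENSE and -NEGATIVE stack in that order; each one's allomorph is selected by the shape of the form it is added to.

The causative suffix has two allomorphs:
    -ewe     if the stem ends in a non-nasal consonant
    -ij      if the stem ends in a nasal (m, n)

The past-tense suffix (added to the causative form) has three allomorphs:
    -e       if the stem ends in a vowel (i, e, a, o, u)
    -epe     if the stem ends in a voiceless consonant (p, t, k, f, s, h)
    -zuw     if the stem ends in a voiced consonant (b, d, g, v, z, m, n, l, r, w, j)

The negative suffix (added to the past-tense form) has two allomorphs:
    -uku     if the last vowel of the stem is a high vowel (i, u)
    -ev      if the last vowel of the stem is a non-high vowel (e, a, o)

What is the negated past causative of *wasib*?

wasibeweeev

*wasib*: final consonant = /b/, non-nasal → -ewe → *wasibewe*.
The final sound of the causative form *wasibewe* is /e/, which is a vowel, so the past-tense suffix is -e, giving *wasibewee*.
The past-tense form *wasibewee* — last vowel /e/ (a non-high vowel) → -ev → *wasibeweeev*.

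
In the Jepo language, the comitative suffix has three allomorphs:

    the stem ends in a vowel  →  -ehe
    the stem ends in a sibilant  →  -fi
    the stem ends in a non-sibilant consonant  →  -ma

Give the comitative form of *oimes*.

The final sound of *oimes* is /s/, which is a sibilant, so the suffix is -fi, giving *oimesfi*.

oimesfi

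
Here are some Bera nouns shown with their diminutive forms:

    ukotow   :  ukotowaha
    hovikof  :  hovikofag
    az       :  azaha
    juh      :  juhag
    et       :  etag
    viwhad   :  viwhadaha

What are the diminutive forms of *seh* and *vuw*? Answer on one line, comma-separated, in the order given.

sehag, vuwaha

The suffix is conditioned by the final consonant: -ag when the stem ends in a voiceless consonant (*hovikof*, *juh*, *et*); -aha when the stem ends in a voiced consonant (*ukotow*, *az*, *viwhad*).
The final consonant of *seh* is /h/, which is voiceless, so the suffix is -ag, giving *sehag*.
*vuw* — final consonant /w/ (voiced) → -aha → *vuwaha*.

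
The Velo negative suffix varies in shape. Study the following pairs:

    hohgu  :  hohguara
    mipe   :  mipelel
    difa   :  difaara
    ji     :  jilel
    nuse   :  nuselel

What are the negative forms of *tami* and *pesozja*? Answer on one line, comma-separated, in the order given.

tamilel, pesozjaara

The suffix is conditioned by the last vowel: -lel when the last vowel of the stem is a front vowel (*mipe*, *ji*, *nuse*); -ara when the last vowel of the stem is a back vowel (*hohgu*, *difa*).
*tami* — last vowel /i/ (a front vowel) → -lel → *tamilel*.
*pesozja*: last vowel = /a/, a back vowel → -ara → *pesozjaara*.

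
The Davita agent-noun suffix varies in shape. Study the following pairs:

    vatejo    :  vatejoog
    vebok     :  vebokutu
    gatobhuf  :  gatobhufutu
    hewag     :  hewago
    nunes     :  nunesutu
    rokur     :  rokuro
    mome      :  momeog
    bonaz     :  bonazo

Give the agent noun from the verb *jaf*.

The pattern is voicing of the final sound: -utu when the stem ends in a voiceless consonant (*vebok*, *gatobhuf*, *nunes*); -o when the stem ends in a voiced consonant (*hewag*, *rokur*, *bonaz*); -og when the stem ends in a vowel (*vatejo*, *mome*).
*jaf* — final sound /f/ (a voiceless consonant) → -utu → *jafutu*.

jafutu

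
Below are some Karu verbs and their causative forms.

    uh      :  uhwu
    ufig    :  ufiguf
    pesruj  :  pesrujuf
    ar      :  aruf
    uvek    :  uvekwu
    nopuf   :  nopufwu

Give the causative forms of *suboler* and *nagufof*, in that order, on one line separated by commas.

suboleruf, nagufofwu

The pattern is voicing of the final consonant: -wu when the stem ends in a voiceless consonant (*uh*, *uvek*, *nopuf*); -uf when the stem ends in a voiced consonant (*ufig*, *pesruj*, *ar*).
*suboler* — final consonant /r/ (voiced) → -uf → *suboleruf*.
Since the final consonant of *nagufof* is /f/ (voiceless), it takes -wu, giving *nagufofwu*.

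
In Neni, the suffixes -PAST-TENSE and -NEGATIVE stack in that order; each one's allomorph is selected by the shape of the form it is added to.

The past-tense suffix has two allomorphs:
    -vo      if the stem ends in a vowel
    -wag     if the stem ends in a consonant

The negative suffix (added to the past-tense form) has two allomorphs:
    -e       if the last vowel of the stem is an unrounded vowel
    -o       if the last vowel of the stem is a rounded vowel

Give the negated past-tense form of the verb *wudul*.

*wudul*: final sound = /l/, a consonant → -wag → *wudulwag*.
Since the last vowel of the past-tense form *wudulwag* is /a/ (an unrounded vowel), it takes -e, giving *wudulwage*.

wudulwage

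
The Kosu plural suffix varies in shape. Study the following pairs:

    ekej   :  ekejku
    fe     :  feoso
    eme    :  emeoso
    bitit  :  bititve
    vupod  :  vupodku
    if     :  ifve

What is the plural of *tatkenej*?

The suffix is conditioned by the final sound: -ve when the stem ends in a voiceless consonant (*bitit*, *if*); -ku when the stem ends in a voiced consonant (*ekej*, *vupod*); -oso when the stem ends in a vowel (*fe*, *eme*).
Since the final sound of *tatkenej* is /j/ (a voiced consonant), it takes -ku, giving *tatkenejku*.

tatkenejku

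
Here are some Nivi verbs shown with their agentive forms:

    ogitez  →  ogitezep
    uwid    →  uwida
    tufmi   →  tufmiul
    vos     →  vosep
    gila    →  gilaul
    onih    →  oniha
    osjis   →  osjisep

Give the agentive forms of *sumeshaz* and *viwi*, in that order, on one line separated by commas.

sumeshazep, viwiul

The suffix is conditioned by the final sound: -ep when the stem ends in a sibilant (*ogitez*, *vos*, *osjis*); -a when the stem ends in a non-sibilant consonant (*uwid*, *onih*); -ul when the stem ends in a vowel (*tufmi*, *gila*).
Since the final sound of *sumeshaz* is /z/ (a sibilant), it takes -ep, giving *sumeshazep*.
*viwi*: final sound = /i/, a vowel → -ul → *viwiul*.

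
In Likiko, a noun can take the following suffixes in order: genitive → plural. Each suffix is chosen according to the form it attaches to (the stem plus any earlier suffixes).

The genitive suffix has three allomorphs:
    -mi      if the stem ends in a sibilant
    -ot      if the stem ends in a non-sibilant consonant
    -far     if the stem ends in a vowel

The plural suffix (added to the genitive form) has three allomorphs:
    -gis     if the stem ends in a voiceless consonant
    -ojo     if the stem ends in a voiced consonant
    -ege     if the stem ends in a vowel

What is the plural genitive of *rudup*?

*rudup* — final sound /p/ (a non-sibilant consonant) → -ot → *rudupot*.
The final sound of the genitive form *rudupot* is /t/, which is a voiceless consonant, so the plural suffix is -gis, giving *rudupotgis*.

rudupotgis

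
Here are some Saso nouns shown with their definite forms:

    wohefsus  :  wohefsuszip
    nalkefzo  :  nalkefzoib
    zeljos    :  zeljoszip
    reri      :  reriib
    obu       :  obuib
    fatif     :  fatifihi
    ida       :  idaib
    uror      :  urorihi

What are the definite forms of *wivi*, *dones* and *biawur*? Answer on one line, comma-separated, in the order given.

wiviib, doneszip, biawurihi

The suffix is conditioned by the final sound: -zip when the stem ends in a sibilant (*wohefsus*, *zeljos*); -ihi when the stem ends in a non-sibilant consonant (*fatif*, *uror*); -ib when the stem ends in a vowel (*nalkefzo*, *reri*, *obu*, *ida*).
Since the final sound of *wivi* is /i/ (a vowel), it takes -ib, giving *wiviib*.
*dones* — final sound /s/ (a sibilant) → -zip → *doneszip*.
*biawur*: final sound = /r/, a non-sibilant consonant → -ihi → *biawurihi*.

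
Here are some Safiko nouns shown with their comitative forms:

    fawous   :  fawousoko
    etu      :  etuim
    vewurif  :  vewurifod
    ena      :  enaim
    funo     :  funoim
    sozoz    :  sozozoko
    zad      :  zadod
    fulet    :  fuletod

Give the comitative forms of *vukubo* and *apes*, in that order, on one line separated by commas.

vukuboim, apesoko

The pattern is sibilance of the final sound: -oko when the stem ends in a sibilant (*fawous*, *sozoz*); -od when the stem ends in a non-sibilant consonant (*vewurif*, *zad*, *fulet*); -im when the stem ends in a vowel (*etu*, *ena*, *funo*).
*vukubo*: final sound = /o/, a vowel → -im → *vukuboim*.
Since the final sound of *apes* is /s/ (a sibilant), it takes -oko, giving *apesoko*.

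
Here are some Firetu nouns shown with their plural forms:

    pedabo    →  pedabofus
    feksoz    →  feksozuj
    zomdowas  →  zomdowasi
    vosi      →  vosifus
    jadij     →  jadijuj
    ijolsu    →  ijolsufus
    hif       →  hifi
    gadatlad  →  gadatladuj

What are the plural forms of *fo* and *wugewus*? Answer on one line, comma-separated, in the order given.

The pattern is voicing of the final sound: -i when the stem ends in a voiceless consonant (*zomdowas*, *hif*); -uj when the stem ends in a voiced consonant (*feksoz*, *jadij*, *gadatlad*); -fus when the stem ends in a vowel (*pedabo*, *vosi*, *ijolsu*).
*fo*: final sound = /o/, a vowel → -fus → *fofus*.
The final sound of *wugewus* is /s/, which is a voiceless consonant, so the suffix is -i, giving *wugewusi*.

fofus, wugewusi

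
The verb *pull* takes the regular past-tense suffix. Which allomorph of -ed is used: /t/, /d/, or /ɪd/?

The stem *pull* ends in a voiced sound other than /d/.
The -ed suffix is realized as /ɪd/ after /t, d/; as /t/ after other voiceless consonants; and as /d/ after other voiced sounds.
So -ed on *pull* is pronounced /d/.

/d/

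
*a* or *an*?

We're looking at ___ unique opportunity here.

a

The indefinite article is chosen by the initial *sound* of the following word, not its spelling.
*unique* begins with the sound /juː/ (u pronounced /juː/) — a consonant sound.
So the article is *a*: We're looking at a unique opportunity here.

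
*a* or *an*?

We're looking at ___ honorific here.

an

The indefinite article is chosen by the initial *sound* of the following word, not its spelling.
*honorific* begins with the sound /ɒ/ (silent h) — a vowel sound.
So the article is *an*: We're looking at an honorific here.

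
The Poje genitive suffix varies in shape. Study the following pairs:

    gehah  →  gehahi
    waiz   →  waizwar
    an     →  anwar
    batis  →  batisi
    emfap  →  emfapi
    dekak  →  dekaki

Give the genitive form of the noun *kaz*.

kazwar

The suffix is conditioned by the final consonant: -i when the stem ends in a voiceless consonant (*gehah*, *batis*, *emfap*, *dekak*); -war when the stem ends in a voiced consonant (*waiz*, *an*).
*kaz* — final consonant /z/ (voiced) → -war → *kazwar*.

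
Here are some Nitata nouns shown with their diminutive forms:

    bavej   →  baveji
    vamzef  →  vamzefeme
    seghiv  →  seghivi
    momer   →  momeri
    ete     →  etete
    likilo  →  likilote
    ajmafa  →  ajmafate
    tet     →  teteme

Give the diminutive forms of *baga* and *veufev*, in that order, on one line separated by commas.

Looking at the final sound of each stem: -eme when the stem ends in a voiceless consonant (*vamzef*, *tet*); -i when the stem ends in a voiced consonant (*bavej*, *seghiv*, *momer*); -te when the stem ends in a vowel (*ete*, *likilo*, *ajmafa*).
*baga*: final sound = /a/, a vowel → -te → *bagate*.
The final sound of *veufev* is /v/, which is a voiced consonant, so the suffix is -i, giving *veufevi*.

bagate, veufevi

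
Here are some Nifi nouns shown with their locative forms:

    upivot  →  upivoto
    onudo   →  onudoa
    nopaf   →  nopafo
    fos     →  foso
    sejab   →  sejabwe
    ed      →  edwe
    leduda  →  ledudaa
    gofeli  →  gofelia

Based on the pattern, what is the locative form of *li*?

The alternation tracks the final sound of the stem — -o when the stem ends in a voiceless consonant (*upivot*, *nopaf*, *fos*); -we when the stem ends in a voiced consonant (*sejab*, *ed*); -a when the stem ends in a vowel (*onudo*, *leduda*, *gofeli*).
The final sound of *li* is /i/, which is a vowel, so the suffix is -a, giving *lia*.

lia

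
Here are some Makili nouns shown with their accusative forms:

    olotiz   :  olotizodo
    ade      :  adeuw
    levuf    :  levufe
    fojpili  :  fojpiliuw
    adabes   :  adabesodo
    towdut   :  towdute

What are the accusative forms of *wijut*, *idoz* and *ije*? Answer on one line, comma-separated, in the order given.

wijute, idozodo, ijeuw

The pattern is sibilance of the final sound: -odo when the stem ends in a sibilant (*olotiz*, *adabes*); -e when the stem ends in a non-sibilant consonant (*levuf*, *towdut*); -uw when the stem ends in a vowel (*ade*, *fojpili*).
The final sound of *wijut* is /t/, which is a non-sibilant consonant, so the suffix is -e, giving *wijute*.
Since the final sound of *idoz* is /z/ (a sibilant), it takes -odo, giving *idozodo*.
Since the final sound of *ije* is /e/ (a vowel), it takes -uw, giving *ijeuw*.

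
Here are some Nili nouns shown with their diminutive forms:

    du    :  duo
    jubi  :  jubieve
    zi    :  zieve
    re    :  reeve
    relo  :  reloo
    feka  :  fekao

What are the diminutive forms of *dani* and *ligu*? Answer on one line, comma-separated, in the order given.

The alternation tracks the last vowel of the stem — -eve when the last vowel of the stem is a front vowel (*jubi*, *zi*, *re*); -o when the last vowel of the stem is a back vowel (*du*, *relo*, *feka*).
Since the last vowel of *dani* is /i/ (a front vowel), it takes -eve, giving *danieve*.
*ligu*: last vowel = /u/, a back vowel → -o → *liguo*.

danieve, liguo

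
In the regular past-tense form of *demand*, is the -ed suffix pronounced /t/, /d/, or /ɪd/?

The stem *demand* ends in /t/ or /d/.
The -ed suffix is realized as /ɪd/ after /t, d/; as /t/ after other voiceless consonants; and as /d/ after other voiced sounds.
So -ed on *demand* is pronounced /ɪd/.

/ɪd/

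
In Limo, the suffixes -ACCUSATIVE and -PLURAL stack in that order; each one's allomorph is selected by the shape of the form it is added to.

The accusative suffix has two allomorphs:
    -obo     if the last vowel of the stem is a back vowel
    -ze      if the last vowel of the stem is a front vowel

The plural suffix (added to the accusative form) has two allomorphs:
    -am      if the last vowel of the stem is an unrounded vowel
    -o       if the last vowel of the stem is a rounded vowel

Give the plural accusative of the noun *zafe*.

zafezeam

*zafe* — last vowel /e/ (a front vowel) → -ze → *zafeze*.
Since the last vowel of the accusative form *zafeze* is /e/ (an unrounded vowel), it takes -am, giving *zafezeam*.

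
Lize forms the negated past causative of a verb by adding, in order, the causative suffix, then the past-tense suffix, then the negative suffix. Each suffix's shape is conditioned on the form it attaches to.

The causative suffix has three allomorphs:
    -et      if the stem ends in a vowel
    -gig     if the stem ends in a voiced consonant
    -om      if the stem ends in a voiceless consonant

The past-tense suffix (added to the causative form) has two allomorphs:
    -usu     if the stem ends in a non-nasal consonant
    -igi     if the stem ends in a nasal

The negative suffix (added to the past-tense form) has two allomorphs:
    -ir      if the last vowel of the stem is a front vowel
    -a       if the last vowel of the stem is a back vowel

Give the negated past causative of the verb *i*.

*i* — final sound /i/ (a vowel) → -et → *iet*.
The causative form *iet* — final consonant /t/ (non-nasal) → -usu → *ietusu*.
Since the last vowel of the past-tense form *ietusu* is /u/ (a back vowel), it takes -a, giving *ietusua*.

ietusua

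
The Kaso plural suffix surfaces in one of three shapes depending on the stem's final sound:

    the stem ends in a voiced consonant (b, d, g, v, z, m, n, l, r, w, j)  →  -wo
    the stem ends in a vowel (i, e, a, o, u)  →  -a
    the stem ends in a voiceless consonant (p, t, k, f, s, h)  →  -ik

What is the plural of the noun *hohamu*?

hohamua

*hohamu* — final sound /u/ (a vowel) → -a → *hohamua*.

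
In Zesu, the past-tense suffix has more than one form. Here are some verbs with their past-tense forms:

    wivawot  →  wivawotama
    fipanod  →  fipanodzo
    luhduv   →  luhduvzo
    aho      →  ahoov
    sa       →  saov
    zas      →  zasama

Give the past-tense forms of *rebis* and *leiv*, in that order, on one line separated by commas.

rebisama, leivzo

The alternation tracks the final sound of the stem — -ama when the stem ends in a voiceless consonant (*wivawot*, *zas*); -zo when the stem ends in a voiced consonant (*fipanod*, *luhduv*); -ov when the stem ends in a vowel (*aho*, *sa*).
Since the final sound of *rebis* is /s/ (a voiceless consonant), it takes -ama, giving *rebisama*.
*leiv*: final sound = /v/, a voiced consonant → -zo → *leivzo*.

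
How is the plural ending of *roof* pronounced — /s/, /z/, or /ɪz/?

/s/

The stem *roof* ends in a voiceless non-sibilant consonant.
The plural suffix surfaces as /ɪz/ after sibilants, /s/ after other voiceless consonants, and /z/ after other voiced sounds.
So the plural -s on *roof* is pronounced /s/.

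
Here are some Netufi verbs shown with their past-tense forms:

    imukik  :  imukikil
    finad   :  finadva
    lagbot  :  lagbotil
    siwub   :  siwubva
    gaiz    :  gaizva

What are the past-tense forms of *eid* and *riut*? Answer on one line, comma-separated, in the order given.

eidva, riutil

The pattern is voicing of the final consonant: -il when the stem ends in a voiceless consonant (*imukik*, *lagbot*); -va when the stem ends in a voiced consonant (*finad*, *siwub*, *gaiz*).
*eid*: final consonant = /d/, voiced → -va → *eidva*.
The final consonant of *riut* is /t/, which is voiceless, so the suffix is -il, giving *riutil*.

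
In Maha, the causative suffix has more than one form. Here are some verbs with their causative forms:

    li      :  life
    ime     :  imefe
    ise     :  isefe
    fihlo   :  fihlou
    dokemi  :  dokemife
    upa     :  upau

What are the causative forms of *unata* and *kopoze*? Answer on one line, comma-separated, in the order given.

unatau, kopozefe

The alternation tracks the last vowel of the stem — -fe when the last vowel of the stem is a front vowel (*li*, *ime*, *ise*, *dokemi*); -u when the last vowel of the stem is a back vowel (*fihlo*, *upa*).
Since the last vowel of *unata* is /a/ (a back vowel), it takes -u, giving *unatau*.
The last vowel of *kopoze* is /e/, which is a front vowel, so the suffix is -fe, giving *kopozefe*.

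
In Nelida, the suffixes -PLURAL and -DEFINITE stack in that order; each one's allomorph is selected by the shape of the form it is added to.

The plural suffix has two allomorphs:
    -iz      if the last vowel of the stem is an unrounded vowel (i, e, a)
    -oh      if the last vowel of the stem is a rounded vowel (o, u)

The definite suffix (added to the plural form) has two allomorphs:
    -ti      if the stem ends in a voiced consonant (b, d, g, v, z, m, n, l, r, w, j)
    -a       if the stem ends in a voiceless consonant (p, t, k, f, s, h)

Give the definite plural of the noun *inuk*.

*inuk*: last vowel = /u/, a rounded vowel → -oh → *inukoh*.
Since the final consonant of the plural form *inukoh* is /h/ (voiceless), it takes -a, giving *inukoha*.

inukoha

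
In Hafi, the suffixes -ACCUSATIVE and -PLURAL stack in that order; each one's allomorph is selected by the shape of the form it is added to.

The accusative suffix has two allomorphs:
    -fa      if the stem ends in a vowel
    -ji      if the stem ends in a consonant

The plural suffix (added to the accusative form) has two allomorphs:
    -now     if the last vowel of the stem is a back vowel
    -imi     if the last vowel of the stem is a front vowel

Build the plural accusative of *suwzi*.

*suwzi*: final sound = /i/, a vowel → -fa → *suwzifa*.
Since the last vowel of the accusative form *suwzifa* is /a/ (a back vowel), it takes -now, giving *suwzifanow*.

suwzifanow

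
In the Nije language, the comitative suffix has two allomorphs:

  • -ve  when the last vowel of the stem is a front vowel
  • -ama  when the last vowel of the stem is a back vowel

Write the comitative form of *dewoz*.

Since the last vowel of *dewoz* is /o/ (a back vowel), it takes -ama, giving *dewozama*.

dewozama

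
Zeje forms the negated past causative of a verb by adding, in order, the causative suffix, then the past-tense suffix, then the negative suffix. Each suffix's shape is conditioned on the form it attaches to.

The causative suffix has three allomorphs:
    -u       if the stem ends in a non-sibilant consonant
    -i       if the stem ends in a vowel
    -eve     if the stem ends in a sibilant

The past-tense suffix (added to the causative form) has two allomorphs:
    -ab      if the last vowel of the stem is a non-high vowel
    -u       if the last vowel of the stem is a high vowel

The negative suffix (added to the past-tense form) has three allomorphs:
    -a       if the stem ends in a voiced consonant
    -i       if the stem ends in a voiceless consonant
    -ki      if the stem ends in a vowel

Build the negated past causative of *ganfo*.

*ganfo*: final sound = /o/, a vowel → -i → *ganfoi*.
The causative form *ganfoi*: last vowel = /i/, a high vowel → -u → *ganfoiu*.
The final sound of the past-tense form *ganfoiu* is /u/, which is a vowel, so the negative suffix is -ki, giving *ganfoiuki*.

ganfoiuki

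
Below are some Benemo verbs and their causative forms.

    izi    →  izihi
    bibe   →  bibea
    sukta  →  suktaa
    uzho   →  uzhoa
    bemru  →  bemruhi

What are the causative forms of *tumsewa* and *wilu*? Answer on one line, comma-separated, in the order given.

The pattern is height harmony: -hi when the last vowel of the stem is a high vowel (*izi*, *bemru*); -a when the last vowel of the stem is a non-high vowel (*bibe*, *sukta*, *uzho*).
The last vowel of *tumsewa* is /a/, which is a non-high vowel, so the suffix is -a, giving *tumsewaa*.
*wilu*: last vowel = /u/, a high vowel → -hi → *wiluhi*.

tumsewaa, wiluhi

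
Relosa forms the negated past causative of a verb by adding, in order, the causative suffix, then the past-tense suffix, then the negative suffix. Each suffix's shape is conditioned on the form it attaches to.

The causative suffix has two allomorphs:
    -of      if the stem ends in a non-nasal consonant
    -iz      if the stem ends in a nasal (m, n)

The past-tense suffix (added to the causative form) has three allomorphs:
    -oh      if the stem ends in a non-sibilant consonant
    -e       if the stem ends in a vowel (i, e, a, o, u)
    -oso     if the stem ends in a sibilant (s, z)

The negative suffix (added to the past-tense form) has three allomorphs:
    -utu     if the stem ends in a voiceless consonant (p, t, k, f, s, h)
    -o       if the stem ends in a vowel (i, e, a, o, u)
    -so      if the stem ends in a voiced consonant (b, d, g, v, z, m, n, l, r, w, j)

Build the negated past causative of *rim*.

rimizosoo

*rim*: final consonant = /m/, a nasal → -iz → *rimiz*.
The causative form *rimiz* — final sound /z/ (a sibilant) → -oso → *rimizoso*.
The past-tense form *rimizoso*: final sound = /o/, a vowel → -o → *rimizosoo*.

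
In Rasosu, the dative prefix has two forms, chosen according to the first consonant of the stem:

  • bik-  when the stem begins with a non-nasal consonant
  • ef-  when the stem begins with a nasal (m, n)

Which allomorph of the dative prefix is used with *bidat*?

*bidat* — first consonant /b/ (non-nasal) → bik-.

bik-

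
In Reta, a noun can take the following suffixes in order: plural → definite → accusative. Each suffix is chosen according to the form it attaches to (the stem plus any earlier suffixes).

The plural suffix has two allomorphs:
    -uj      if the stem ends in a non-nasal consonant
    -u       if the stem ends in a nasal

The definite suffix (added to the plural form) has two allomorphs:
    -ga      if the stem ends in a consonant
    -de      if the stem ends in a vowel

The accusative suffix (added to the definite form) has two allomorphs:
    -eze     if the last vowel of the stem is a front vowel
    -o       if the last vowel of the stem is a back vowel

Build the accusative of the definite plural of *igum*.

*igum* — final consonant /m/ (a nasal) → -u → *igumu*.
The plural form *igumu* — final sound /u/ (a vowel) → -de → *igumude*.
The last vowel of the definite form *igumude* is /e/, which is a front vowel, so the accusative suffix is -eze, giving *igumudeeze*.

igumudeeze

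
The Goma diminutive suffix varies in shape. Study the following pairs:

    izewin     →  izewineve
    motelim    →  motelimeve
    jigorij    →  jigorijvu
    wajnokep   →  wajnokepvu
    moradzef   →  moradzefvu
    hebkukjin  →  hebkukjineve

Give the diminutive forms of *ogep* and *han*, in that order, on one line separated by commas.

ogepvu, haneve

The alternation tracks the final consonant of the stem — -eve when the stem ends in a nasal (*izewin*, *motelim*, *hebkukjin*); -vu when the stem ends in a non-nasal consonant (*jigorij*, *wajnokep*, *moradzef*).
*ogep* — final consonant /p/ (non-nasal) → -vu → *ogepvu*.
*han* — final consonant /n/ (a nasal) → -eve → *haneve*.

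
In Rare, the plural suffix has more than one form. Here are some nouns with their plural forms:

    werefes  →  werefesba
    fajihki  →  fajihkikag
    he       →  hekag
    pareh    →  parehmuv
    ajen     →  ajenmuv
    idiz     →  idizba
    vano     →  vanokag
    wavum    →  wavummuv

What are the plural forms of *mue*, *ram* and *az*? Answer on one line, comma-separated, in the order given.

muekag, rammuv, azba

Looking at the final sound of each stem: -ba when the stem ends in a sibilant (*werefes*, *idiz*); -muv when the stem ends in a non-sibilant consonant (*pareh*, *ajen*, *wavum*); -kag when the stem ends in a vowel (*fajihki*, *he*, *vano*).
The final sound of *mue* is /e/, which is a vowel, so the suffix is -kag, giving *muekag*.
The final sound of *ram* is /m/, which is a non-sibilant consonant, so the suffix is -muv, giving *rammuv*.
*az*: final sound = /z/, a sibilant → -ba → *azba*.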